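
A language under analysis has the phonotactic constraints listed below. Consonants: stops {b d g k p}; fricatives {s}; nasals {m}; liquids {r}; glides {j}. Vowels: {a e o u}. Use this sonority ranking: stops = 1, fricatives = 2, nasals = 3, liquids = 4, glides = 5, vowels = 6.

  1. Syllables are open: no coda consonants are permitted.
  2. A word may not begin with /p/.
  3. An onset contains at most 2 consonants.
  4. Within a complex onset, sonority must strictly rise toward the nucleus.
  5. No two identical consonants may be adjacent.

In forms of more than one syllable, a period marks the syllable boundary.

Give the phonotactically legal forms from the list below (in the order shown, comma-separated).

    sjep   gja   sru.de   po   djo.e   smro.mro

sjep — violates constraint 1: syllable 1 coda /p/ has 1 consonant (> 0) → phonotactically illegal
gja — σ1 onset /gj/ (1→5 rises), coda /∅/ ok → phonotactically legal
sru.de — σ1 onset /sr/ (2→4 rises), coda /∅/ ok; σ2 onset /d/, coda /∅/ ok → phonotactically legal
po — violates constraint 2: word begins with /p/ → phonotactically illegal
djo.e — σ1 onset /dj/ (1→5 rises), coda /∅/ ok; σ2 onset /∅/, coda /∅/ ok → phonotactically legal
smro.mro — violates constraint 3: syllable 1 onset /smr/ has 3 consonants (> 2) → phonotactically illegal

gja, sru.de, djo.e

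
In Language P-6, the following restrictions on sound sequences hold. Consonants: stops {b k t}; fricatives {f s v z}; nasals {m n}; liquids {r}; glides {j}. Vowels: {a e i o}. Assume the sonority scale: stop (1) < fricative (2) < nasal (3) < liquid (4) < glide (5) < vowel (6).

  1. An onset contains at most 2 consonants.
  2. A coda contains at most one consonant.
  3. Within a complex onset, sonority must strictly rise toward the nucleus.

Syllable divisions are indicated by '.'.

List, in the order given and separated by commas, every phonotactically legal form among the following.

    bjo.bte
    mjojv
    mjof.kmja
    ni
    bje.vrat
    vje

bjo.bte — violates constraint 3: syllable 2 onset /bt/: /b/ (stop, 1) → /t/ (stop, 1) does not rise → phonotactically illegal
mjojv — violates constraint 2: syllable 1 coda /jv/ has 2 consonants (> 1) → phonotactically illegal
mjof.kmja — violates constraint 1: syllable 2 onset /kmj/ has 3 consonants (> 2) → phonotactically illegal
ni — σ1 onset /n/, coda /∅/ ok → phonotactically legal
bje.vrat — σ1 onset /bj/ (1→5 rises), coda /∅/ ok; σ2 onset /vr/ (2→4 rises), coda /t/ ok → phonotactically legal
vje — σ1 onset /vj/ (2→5 rises), coda /∅/ ok → phonotactically legal

ni, bje.vrat, vje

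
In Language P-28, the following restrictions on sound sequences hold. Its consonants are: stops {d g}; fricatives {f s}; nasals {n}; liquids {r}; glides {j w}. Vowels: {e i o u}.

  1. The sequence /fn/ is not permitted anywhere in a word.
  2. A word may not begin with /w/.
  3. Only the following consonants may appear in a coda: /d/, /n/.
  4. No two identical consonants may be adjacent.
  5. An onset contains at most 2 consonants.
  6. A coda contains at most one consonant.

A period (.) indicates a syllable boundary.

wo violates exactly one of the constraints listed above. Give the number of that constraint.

2

wo: word begins with /w/.
This is a violation of constraint 2: "A word may not begin with /w/."
The remaining constraints (1, 3, 4, 5, 6) are satisfied.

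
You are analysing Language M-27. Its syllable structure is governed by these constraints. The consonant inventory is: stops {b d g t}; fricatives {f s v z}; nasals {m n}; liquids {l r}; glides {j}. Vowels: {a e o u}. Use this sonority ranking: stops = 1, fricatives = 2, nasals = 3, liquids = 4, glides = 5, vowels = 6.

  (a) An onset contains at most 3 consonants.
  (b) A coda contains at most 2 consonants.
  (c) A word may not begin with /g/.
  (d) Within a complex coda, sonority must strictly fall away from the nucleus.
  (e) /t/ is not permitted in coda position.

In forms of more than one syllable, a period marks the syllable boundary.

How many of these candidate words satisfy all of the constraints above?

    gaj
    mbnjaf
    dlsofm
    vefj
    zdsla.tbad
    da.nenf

1

gaj — violates constraint (c): word begins with /g/ → ill-formed
mbnjaf — violates constraint (a): syllable 1 onset /mbnj/ has 4 consonants (> 3) → ill-formed
dlsofm — violates constraint (d): syllable 1 coda /fm/: /f/ (fricative, 2) → /m/ (nasal, 3) does not fall → ill-formed
vefj — violates constraint (d): syllable 1 coda /fj/: /f/ (fricative, 2) → /j/ (glide, 5) does not fall → ill-formed
zdsla.tbad — violates constraint (a): syllable 1 onset /zdsl/ has 4 consonants (> 3) → ill-formed
da.nenf — σ1 onset /d/, coda /∅/ ok; σ2 onset /n/, coda /nf/ (3→2 falls) ok → well-formed
Well-formed: da.nenf → 1.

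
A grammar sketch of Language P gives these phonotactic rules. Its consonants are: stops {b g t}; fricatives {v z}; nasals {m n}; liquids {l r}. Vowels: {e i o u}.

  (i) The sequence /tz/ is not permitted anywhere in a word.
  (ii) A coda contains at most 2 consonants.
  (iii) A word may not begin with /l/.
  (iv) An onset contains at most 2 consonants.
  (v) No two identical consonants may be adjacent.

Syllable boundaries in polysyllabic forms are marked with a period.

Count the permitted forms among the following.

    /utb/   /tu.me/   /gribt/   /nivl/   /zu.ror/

/utb/ — σ1 onset /∅/, coda /tb/ (2C) ok → permitted
/tu.me/ — σ1 onset /t/, coda /∅/ ok; σ2 onset /m/, coda /∅/ ok → permitted
/gribt/ — σ1 onset /gr/ (2C), coda /bt/ (2C) ok → permitted
/nivl/ — σ1 onset /n/, coda /vl/ (2C) ok → permitted
/zu.ror/ — σ1 onset /z/, coda /∅/ ok; σ2 onset /r/, coda /r/ ok → permitted
Permitted: /utb/, /tu.me/, /gribt/, /nivl/, /zu.ror/ → 5.

5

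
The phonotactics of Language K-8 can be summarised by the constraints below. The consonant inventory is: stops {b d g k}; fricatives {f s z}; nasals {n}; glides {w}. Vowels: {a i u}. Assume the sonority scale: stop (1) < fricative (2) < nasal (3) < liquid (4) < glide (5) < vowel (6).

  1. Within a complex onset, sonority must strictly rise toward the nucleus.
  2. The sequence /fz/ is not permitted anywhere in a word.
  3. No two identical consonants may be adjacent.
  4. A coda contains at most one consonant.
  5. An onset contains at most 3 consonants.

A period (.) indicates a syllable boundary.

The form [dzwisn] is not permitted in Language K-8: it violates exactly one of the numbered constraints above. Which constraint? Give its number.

[dzwisn]: syllable 1 coda /sn/ has 2 consonants (> 1).
This is a violation of constraint 4: "A coda contains at most one consonant."
The remaining constraints (1, 2, 3, 5) are satisfied.

4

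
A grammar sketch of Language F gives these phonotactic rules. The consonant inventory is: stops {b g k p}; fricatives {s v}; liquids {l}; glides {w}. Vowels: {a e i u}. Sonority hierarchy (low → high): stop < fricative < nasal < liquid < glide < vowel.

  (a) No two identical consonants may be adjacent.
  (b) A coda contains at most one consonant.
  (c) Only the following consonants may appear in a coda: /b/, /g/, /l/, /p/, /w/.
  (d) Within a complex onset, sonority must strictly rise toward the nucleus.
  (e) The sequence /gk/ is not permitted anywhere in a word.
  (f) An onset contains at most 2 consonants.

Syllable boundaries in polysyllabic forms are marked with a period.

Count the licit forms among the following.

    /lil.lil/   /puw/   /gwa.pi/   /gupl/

2

/lil.lil/ — violates constraint (a): adjacent identical consonants /ll/ → illicit
/puw/ — σ1 onset /p/, coda /w/ ok → licit
/gwa.pi/ — σ1 onset /gw/ (1→5 rises), coda /∅/ ok; σ2 onset /p/, coda /∅/ ok → licit
/gupl/ — violates constraint (b): syllable 1 coda /pl/ has 2 consonants (> 1) → illicit
Licit: /puw/, /gwa.pi/ → 2.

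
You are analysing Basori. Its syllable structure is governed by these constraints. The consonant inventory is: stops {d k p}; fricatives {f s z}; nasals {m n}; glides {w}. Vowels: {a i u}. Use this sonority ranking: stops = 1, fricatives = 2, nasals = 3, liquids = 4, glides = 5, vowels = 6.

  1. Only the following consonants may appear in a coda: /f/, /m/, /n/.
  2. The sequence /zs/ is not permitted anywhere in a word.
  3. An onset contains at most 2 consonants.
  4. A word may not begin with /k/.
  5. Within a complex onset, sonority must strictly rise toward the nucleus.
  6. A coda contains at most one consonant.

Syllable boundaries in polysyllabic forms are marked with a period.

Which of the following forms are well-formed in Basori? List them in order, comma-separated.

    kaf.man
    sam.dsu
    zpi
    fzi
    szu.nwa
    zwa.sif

kaf.man — violates constraint 4: word begins with /k/ → ill-formed
sam.dsu — σ1 onset /s/, coda /m/ ok; σ2 onset /ds/ (1→2 rises), coda /∅/ ok → well-formed
zpi — violates constraint 5: syllable 1 onset /zp/: /z/ (fricative, 2) → /p/ (stop, 1) does not rise → ill-formed
fzi — violates constraint 5: syllable 1 onset /fz/: /f/ (fricative, 2) → /z/ (fricative, 2) does not rise → ill-formed
szu.nwa — violates constraint 5: syllable 1 onset /sz/: /s/ (fricative, 2) → /z/ (fricative, 2) does not rise → ill-formed
zwa.sif — σ1 onset /zw/ (2→5 rises), coda /∅/ ok; σ2 onset /s/, coda /f/ ok → well-formed

sam.dsu, zwa.sif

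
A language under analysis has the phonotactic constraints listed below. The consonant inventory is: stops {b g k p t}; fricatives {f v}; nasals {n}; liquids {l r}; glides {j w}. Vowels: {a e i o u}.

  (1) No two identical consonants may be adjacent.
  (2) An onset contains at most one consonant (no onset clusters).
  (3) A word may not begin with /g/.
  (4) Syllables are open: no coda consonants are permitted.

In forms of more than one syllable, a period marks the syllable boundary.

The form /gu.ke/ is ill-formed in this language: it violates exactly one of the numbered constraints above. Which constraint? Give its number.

/gu.ke/: word begins with /g/.
This is a violation of constraint 3: "A word may not begin with /g/."
The remaining constraints (1, 2, 4) are satisfied.

3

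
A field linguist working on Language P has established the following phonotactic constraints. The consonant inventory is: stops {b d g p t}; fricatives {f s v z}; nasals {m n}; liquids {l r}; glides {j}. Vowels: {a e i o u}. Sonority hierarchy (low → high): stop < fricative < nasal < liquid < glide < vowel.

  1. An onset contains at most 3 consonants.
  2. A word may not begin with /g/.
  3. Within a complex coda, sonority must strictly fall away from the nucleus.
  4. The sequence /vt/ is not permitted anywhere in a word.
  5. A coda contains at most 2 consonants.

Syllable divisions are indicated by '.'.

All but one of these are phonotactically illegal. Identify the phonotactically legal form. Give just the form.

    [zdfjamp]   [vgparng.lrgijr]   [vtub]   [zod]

[zod]

[zdfjamp] — violates constraint 1: syllable 1 onset /zdfj/ has 4 consonants (> 3) → phonotactically illegal
[vgparng.lrgijr] — violates constraint 5: syllable 1 coda /rng/ has 3 consonants (> 2) → phonotactically illegal
[vtub] — violates constraint 4: contains banned sequence /vt/ → phonotactically illegal
[zod] — σ1 onset /z/, coda /d/ ok → phonotactically legal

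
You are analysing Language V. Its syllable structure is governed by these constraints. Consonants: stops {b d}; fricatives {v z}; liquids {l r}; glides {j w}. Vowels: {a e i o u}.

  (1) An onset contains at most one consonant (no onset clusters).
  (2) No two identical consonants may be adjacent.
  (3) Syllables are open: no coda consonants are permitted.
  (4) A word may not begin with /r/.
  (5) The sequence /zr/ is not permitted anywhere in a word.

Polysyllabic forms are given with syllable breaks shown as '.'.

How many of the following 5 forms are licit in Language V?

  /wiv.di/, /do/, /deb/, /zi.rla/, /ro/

1

/wiv.di/ — violates constraint 3: syllable 1 coda /v/ has 1 consonant (> 0) → illicit
/do/ — σ1 onset /d/, coda /∅/ ok → licit
/deb/ — violates constraint 3: syllable 1 coda /b/ has 1 consonant (> 0) → illicit
/zi.rla/ — violates constraint 1: syllable 2 onset /rl/ has 2 consonants (> 1) → illicit
/ro/ — violates constraint 4: word begins with /r/ → illicit
Licit: /do/ → 1.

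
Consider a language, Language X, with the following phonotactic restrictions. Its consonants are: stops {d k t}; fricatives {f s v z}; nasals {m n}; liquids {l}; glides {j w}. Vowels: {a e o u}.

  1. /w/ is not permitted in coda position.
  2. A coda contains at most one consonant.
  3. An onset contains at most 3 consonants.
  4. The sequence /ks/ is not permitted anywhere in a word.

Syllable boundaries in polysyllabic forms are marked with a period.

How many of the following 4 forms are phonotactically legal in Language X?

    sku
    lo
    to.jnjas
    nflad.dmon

4

sku — σ1 onset /sk/ (2C), coda /∅/ ok → phonotactically legal
lo — σ1 onset /l/, coda /∅/ ok → phonotactically legal
to.jnjas — σ1 onset /t/, coda /∅/ ok; σ2 onset /jnj/ (3C), coda /s/ ok → phonotactically legal
nflad.dmon — σ1 onset /nfl/ (3C), coda /d/ ok; σ2 onset /dm/ (2C), coda /n/ ok → phonotactically legal
Phonotactically legal: sku, lo, to.jnjas, nflad.dmon → 4.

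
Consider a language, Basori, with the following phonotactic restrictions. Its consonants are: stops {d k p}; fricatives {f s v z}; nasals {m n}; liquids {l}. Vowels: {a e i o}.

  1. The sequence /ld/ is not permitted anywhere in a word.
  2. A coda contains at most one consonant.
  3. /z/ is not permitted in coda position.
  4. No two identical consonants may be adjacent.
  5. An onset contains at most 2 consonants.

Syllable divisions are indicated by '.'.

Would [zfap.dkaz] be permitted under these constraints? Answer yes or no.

[zfap.dkaz] — violates constraint 3: syllable 2 coda contains /z/ → not permitted

no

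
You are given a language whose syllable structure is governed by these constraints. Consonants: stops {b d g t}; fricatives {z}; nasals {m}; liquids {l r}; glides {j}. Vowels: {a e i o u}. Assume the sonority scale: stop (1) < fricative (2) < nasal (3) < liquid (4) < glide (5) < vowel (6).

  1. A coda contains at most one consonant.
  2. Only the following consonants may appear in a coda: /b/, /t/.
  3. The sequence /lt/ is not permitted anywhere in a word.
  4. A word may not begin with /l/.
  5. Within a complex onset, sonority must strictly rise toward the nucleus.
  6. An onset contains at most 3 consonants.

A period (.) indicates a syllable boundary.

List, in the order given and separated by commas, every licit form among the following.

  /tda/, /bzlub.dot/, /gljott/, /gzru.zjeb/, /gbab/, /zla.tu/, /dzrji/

/tda/ — violates constraint 5: syllable 1 onset /td/: /t/ (stop, 1) → /d/ (stop, 1) does not rise → illicit
/bzlub.dot/ — σ1 onset /bzl/ (1→2→4 rises), coda /b/ ok; σ2 onset /d/, coda /t/ ok → licit
/gljott/ — violates constraint 1: syllable 1 coda /tt/ has 2 consonants (> 1) → illicit
/gzru.zjeb/ — σ1 onset /gzr/ (1→2→4 rises), coda /∅/ ok; σ2 onset /zj/ (2→5 rises), coda /b/ ok → licit
/gbab/ — violates constraint 5: syllable 1 onset /gb/: /g/ (stop, 1) → /b/ (stop, 1) does not rise → illicit
/zla.tu/ — σ1 onset /zl/ (2→4 rises), coda /∅/ ok; σ2 onset /t/, coda /∅/ ok → licit
/dzrji/ — violates constraint 6: syllable 1 onset /dzrj/ has 4 consonants (> 3) → illicit

/bzlub.dot/, /gzru.zjeb/, /zla.tu/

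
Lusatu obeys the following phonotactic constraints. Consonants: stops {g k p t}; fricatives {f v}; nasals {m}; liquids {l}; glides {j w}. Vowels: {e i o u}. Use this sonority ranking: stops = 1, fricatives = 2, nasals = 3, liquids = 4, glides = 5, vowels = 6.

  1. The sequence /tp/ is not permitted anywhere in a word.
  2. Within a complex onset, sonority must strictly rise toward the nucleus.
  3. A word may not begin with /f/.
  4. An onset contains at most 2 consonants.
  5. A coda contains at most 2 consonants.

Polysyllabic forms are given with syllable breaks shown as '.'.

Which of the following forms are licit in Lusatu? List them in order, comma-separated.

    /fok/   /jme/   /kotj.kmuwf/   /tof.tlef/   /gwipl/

/fok/ — violates constraint 3: word begins with /f/ → illicit
/jme/ — violates constraint 2: syllable 1 onset /jm/: /j/ (glide, 5) → /m/ (nasal, 3) does not rise → illicit
/kotj.kmuwf/ — σ1 onset /k/, coda /tj/ (2C) ok; σ2 onset /km/ (1→3 rises), coda /wf/ (2C) ok → licit
/tof.tlef/ — σ1 onset /t/, coda /f/ ok; σ2 onset /tl/ (1→4 rises), coda /f/ ok → licit
/gwipl/ — σ1 onset /gw/ (1→5 rises), coda /pl/ (2C) ok → licit

/kotj.kmuwf/, /tof.tlef/, /gwipl/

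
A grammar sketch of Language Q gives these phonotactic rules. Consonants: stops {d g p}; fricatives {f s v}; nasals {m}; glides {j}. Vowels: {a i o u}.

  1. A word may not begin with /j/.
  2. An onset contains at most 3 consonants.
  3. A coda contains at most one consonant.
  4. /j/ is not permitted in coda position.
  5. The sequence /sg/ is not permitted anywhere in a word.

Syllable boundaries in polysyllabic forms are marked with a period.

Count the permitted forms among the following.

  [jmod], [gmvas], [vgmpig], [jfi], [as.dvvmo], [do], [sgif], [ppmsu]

[jmod] — violates constraint 1: word begins with /j/ → not permitted
[gmvas] — σ1 onset /gmv/ (3C), coda /s/ ok → permitted
[vgmpig] — violates constraint 2: syllable 1 onset /vgmp/ has 4 consonants (> 3) → not permitted
[jfi] — violates constraint 1: word begins with /j/ → not permitted
[as.dvvmo] — violates constraint 2: syllable 2 onset /dvvm/ has 4 consonants (> 3) → not permitted
[do] — σ1 onset /d/, coda /∅/ ok → permitted
[sgif] — violates constraint 5: contains banned sequence /sg/ → not permitted
[ppmsu] — violates constraint 2: syllable 1 onset /ppms/ has 4 consonants (> 3) → not permitted
Permitted: [gmvas], [do] → 2.

2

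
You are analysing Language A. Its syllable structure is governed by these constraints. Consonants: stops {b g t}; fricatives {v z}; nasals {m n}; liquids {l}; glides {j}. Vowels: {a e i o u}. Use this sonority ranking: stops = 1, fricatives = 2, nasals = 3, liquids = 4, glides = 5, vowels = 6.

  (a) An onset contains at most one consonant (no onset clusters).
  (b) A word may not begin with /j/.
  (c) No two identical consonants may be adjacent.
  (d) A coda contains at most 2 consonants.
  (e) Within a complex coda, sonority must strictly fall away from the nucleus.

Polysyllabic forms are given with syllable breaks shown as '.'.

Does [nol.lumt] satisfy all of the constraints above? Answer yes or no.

no

[nol.lumt] — violates constraint (c): adjacent identical consonants /ll/ → illicit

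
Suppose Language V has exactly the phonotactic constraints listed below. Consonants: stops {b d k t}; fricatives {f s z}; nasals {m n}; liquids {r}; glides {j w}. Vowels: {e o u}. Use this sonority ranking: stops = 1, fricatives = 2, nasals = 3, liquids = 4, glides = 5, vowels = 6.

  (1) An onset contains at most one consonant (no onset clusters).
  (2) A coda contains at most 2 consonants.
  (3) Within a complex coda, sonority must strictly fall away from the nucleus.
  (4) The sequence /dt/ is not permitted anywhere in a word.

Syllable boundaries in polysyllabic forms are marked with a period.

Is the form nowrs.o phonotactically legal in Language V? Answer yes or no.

nowrs.o — violates constraint 2: syllable 1 coda /wrs/ has 3 consonants (> 2) → phonotactically illegal

no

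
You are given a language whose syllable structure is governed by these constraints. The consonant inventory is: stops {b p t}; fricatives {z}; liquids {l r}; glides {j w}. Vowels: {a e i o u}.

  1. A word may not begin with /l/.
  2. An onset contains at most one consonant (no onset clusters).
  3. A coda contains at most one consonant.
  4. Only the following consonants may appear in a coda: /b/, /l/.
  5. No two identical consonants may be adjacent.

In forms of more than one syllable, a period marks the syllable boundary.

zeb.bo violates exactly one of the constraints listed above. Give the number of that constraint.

zeb.bo: adjacent identical consonants /bb/.
This is a violation of constraint 5: "No two identical consonants may be adjacent."
The remaining constraints (1, 2, 3, 4) are satisfied.

5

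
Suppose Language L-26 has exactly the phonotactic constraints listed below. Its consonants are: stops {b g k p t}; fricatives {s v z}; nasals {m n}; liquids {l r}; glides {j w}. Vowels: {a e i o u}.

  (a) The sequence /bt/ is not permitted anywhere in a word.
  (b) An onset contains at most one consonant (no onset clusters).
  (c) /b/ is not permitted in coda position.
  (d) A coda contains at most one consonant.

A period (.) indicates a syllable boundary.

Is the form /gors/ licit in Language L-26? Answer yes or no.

/gors/ — violates constraint (d): syllable 1 coda /rs/ has 2 consonants (> 1) → illicit

no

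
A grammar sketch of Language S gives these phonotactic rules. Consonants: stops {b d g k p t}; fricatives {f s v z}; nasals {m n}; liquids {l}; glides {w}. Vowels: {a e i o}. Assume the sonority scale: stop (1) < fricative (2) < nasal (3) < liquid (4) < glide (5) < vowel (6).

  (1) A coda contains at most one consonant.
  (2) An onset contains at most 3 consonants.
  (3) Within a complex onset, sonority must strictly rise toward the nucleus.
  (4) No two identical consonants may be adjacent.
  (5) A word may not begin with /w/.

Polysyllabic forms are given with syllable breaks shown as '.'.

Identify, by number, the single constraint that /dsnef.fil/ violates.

/dsnef.fil/: adjacent identical consonants /ff/.
This is a violation of constraint 4: "No two identical consonants may be adjacent."
The remaining constraints (1, 2, 3, 5) are satisfied.

4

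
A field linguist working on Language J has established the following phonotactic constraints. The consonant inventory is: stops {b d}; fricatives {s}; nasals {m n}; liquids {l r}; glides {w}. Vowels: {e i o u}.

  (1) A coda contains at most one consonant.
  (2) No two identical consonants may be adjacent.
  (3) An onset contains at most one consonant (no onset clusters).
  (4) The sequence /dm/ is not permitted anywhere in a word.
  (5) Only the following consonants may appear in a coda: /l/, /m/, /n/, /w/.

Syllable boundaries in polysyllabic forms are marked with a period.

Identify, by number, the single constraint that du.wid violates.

du.wid: syllable 2 coda contains /d/, which is not a licensed coda consonant.
This is a violation of constraint 5: "Only the following consonants may appear in a coda: /l/, /m/, /n/, /w/."
The remaining constraints (1, 2, 3, 4) are satisfied.

5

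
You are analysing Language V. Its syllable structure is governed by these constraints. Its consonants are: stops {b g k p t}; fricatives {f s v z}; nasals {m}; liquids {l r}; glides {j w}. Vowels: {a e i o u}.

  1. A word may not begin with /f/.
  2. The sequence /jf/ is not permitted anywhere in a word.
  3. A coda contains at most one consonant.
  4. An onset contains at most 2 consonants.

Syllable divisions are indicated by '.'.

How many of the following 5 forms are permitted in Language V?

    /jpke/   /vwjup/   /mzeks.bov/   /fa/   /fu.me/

/jpke/ — violates constraint 4: syllable 1 onset /jpk/ has 3 consonants (> 2) → not permitted
/vwjup/ — violates constraint 4: syllable 1 onset /vwj/ has 3 consonants (> 2) → not permitted
/mzeks.bov/ — violates constraint 3: syllable 1 coda /ks/ has 2 consonants (> 1) → not permitted
/fa/ — violates constraint 1: word begins with /f/ → not permitted
/fu.me/ — violates constraint 1: word begins with /f/ → not permitted
No form is permitted → 0.

0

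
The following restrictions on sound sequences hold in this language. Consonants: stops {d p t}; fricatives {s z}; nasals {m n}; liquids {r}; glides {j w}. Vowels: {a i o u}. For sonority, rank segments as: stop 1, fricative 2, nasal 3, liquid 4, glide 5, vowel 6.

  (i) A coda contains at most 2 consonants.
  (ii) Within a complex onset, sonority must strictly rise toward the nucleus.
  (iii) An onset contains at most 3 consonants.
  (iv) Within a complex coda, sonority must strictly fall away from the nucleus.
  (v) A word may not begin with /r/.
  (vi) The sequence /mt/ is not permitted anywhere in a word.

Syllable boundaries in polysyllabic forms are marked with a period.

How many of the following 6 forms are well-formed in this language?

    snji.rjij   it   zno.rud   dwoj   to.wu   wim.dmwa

snji.rjij — σ1 onset /snj/ (2→3→5 rises), coda /∅/ ok; σ2 onset /rj/ (4→5 rises), coda /j/ ok → well-formed
it — σ1 onset /∅/, coda /t/ ok → well-formed
zno.rud — σ1 onset /zn/ (2→3 rises), coda /∅/ ok; σ2 onset /r/, coda /d/ ok → well-formed
dwoj — σ1 onset /dw/ (1→5 rises), coda /j/ ok → well-formed
to.wu — σ1 onset /t/, coda /∅/ ok; σ2 onset /w/, coda /∅/ ok → well-formed
wim.dmwa — σ1 onset /w/, coda /m/ ok; σ2 onset /dmw/ (1→3→5 rises), coda /∅/ ok → well-formed
Well-formed: snji.rjij, it, zno.rud, dwoj, to.wu, wim.dmwa → 6.

6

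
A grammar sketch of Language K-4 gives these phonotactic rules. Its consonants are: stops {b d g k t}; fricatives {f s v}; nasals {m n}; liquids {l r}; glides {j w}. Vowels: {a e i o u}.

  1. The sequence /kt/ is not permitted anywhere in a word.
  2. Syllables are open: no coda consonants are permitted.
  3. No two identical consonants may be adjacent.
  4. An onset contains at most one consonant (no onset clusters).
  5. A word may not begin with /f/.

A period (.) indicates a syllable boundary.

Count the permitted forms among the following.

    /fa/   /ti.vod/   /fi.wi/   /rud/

/fa/ — violates constraint 5: word begins with /f/ → not permitted
/ti.vod/ — violates constraint 2: syllable 2 coda /d/ has 1 consonant (> 0) → not permitted
/fi.wi/ — violates constraint 5: word begins with /f/ → not permitted
/rud/ — violates constraint 2: syllable 1 coda /d/ has 1 consonant (> 0) → not permitted
No form is permitted → 0.

0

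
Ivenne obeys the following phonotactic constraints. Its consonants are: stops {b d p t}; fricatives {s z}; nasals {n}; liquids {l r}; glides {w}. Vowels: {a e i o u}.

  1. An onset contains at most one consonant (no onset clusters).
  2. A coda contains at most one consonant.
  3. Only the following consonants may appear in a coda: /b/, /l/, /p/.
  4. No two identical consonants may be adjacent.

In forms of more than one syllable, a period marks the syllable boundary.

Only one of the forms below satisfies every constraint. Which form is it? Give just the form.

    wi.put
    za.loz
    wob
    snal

wi.put — violates constraint 3: syllable 2 coda contains /t/, which is not a licensed coda consonant → phonotactically illegal
za.loz — violates constraint 3: syllable 2 coda contains /z/, which is not a licensed coda consonant → phonotactically illegal
wob — σ1 onset /w/, coda /b/ ok → phonotactically legal
snal — violates constraint 1: syllable 1 onset /sn/ has 2 consonants (> 1) → phonotactically illegal

wob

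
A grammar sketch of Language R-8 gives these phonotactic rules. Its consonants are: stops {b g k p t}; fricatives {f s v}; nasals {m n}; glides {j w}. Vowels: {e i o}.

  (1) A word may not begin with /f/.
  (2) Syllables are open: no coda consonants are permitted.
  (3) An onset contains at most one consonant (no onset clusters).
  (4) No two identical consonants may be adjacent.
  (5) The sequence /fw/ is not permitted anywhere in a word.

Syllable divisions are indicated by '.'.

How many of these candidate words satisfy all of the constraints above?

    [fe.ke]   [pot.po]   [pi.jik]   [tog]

[fe.ke] — violates constraint 1: word begins with /f/ → phonotactically illegal
[pot.po] — violates constraint 2: syllable 1 coda /t/ has 1 consonant (> 0) → phonotactically illegal
[pi.jik] — violates constraint 2: syllable 2 coda /k/ has 1 consonant (> 0) → phonotactically illegal
[tog] — violates constraint 2: syllable 1 coda /g/ has 1 consonant (> 0) → phonotactically illegal
No form is phonotactically legal → 0.

0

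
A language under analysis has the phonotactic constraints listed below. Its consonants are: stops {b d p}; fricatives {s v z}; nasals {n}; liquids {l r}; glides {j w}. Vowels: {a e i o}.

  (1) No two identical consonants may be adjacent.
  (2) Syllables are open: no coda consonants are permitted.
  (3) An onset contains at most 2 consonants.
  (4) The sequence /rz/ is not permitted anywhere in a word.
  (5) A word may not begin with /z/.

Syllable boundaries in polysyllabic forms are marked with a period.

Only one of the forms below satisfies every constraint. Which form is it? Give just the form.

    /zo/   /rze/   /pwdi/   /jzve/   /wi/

/zo/ — violates constraint 5: word begins with /z/ → illicit
/rze/ — violates constraint 4: contains banned sequence /rz/ → illicit
/pwdi/ — violates constraint 3: syllable 1 onset /pwd/ has 3 consonants (> 2) → illicit
/jzve/ — violates constraint 3: syllable 1 onset /jzv/ has 3 consonants (> 2) → illicit
/wi/ — σ1 onset /w/, coda /∅/ ok → licit

/wi/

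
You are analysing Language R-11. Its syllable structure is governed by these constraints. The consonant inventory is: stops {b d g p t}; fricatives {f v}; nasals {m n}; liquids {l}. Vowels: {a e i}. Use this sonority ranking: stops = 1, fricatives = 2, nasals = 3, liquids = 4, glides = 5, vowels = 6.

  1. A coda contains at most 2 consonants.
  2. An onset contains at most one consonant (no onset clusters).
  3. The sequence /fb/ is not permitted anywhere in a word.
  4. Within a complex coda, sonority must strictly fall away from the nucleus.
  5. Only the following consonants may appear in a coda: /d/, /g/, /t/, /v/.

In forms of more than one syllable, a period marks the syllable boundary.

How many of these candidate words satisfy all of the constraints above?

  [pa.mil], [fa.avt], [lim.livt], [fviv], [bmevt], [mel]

[pa.mil] — violates constraint 5: syllable 2 coda contains /l/, which is not a licensed coda consonant → phonotactically illegal
[fa.avt] — σ1 onset /f/, coda /∅/ ok; σ2 onset /∅/, coda /vt/ (2→1 falls) ok → phonotactically legal
[lim.livt] — violates constraint 5: syllable 1 coda contains /m/, which is not a licensed coda consonant → phonotactically illegal
[fviv] — violates constraint 2: syllable 1 onset /fv/ has 2 consonants (> 1) → phonotactically illegal
[bmevt] — violates constraint 2: syllable 1 onset /bm/ has 2 consonants (> 1) → phonotactically illegal
[mel] — violates constraint 5: syllable 1 coda contains /l/, which is not a licensed coda consonant → phonotactically illegal
Phonotactically legal: [fa.avt] → 1.

1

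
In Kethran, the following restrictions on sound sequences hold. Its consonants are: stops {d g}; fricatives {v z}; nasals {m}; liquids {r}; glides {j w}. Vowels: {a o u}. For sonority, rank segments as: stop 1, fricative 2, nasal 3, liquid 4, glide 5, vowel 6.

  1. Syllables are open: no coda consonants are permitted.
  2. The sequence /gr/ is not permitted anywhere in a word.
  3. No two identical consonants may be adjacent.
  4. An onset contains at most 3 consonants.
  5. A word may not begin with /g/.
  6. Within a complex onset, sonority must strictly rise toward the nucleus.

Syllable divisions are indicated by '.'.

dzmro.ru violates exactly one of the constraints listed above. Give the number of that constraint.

dzmro.ru: syllable 1 onset /dzmr/ has 4 consonants (> 3).
This is a violation of constraint 4: "An onset contains at most 3 consonants."
The remaining constraints (1, 2, 3, 5, 6) are satisfied.

4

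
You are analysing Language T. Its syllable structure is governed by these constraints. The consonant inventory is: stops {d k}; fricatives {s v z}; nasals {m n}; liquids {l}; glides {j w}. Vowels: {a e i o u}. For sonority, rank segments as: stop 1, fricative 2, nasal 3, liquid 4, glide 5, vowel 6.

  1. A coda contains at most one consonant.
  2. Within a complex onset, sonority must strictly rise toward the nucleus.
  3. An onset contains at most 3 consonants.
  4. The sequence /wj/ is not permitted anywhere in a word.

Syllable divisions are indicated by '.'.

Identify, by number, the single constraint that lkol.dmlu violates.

2

lkol.dmlu: syllable 1 onset /lk/: /l/ (liquid, 4) → /k/ (stop, 1) does not rise.
This is a violation of constraint 2: "Within a complex onset, sonority must strictly rise toward the nucleus."
The remaining constraints (1, 3, 4) are satisfied.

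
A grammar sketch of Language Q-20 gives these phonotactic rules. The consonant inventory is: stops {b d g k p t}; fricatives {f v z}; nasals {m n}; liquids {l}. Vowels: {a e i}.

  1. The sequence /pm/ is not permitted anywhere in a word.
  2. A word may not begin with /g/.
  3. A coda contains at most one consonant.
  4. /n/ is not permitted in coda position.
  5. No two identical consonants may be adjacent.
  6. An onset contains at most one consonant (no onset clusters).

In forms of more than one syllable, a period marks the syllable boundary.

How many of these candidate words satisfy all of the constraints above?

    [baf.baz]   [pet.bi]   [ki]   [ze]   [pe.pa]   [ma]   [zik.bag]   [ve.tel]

8

[baf.baz] — σ1 onset /b/, coda /f/ ok; σ2 onset /b/, coda /z/ ok → licit
[pet.bi] — σ1 onset /p/, coda /t/ ok; σ2 onset /b/, coda /∅/ ok → licit
[ki] — σ1 onset /k/, coda /∅/ ok → licit
[ze] — σ1 onset /z/, coda /∅/ ok → licit
[pe.pa] — σ1 onset /p/, coda /∅/ ok; σ2 onset /p/, coda /∅/ ok → licit
[ma] — σ1 onset /m/, coda /∅/ ok → licit
[zik.bag] — σ1 onset /z/, coda /k/ ok; σ2 onset /b/, coda /g/ ok → licit
[ve.tel] — σ1 onset /v/, coda /∅/ ok; σ2 onset /t/, coda /l/ ok → licit
Licit: [baf.baz], [pet.bi], [ki], [ze], [pe.pa], [ma], [zik.bag], [ve.tel] → 8.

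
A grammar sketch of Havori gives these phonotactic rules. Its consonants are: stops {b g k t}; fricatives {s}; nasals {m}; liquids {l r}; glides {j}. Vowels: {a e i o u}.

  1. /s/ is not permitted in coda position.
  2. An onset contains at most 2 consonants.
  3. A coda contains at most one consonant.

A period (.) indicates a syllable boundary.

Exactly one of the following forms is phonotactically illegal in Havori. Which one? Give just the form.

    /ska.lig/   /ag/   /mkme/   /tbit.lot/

/ska.lig/ — σ1 onset /sk/ (2C), coda /∅/ ok; σ2 onset /l/, coda /g/ ok → phonotactically legal
/ag/ — σ1 onset /∅/, coda /g/ ok → phonotactically legal
/mkme/ — violates constraint 2: syllable 1 onset /mkm/ has 3 consonants (> 2) → phonotactically illegal
/tbit.lot/ — σ1 onset /tb/ (2C), coda /t/ ok; σ2 onset /l/, coda /t/ ok → phonotactically legal

/mkme/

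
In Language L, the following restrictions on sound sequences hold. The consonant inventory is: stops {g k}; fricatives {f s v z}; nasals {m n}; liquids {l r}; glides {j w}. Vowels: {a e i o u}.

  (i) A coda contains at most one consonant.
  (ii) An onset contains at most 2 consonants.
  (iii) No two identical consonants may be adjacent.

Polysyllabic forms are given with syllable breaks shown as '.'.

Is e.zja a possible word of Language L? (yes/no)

e.zja — σ1 onset /∅/, coda /∅/ ok; σ2 onset /zj/ (2C), coda /∅/ ok → well-formed

yes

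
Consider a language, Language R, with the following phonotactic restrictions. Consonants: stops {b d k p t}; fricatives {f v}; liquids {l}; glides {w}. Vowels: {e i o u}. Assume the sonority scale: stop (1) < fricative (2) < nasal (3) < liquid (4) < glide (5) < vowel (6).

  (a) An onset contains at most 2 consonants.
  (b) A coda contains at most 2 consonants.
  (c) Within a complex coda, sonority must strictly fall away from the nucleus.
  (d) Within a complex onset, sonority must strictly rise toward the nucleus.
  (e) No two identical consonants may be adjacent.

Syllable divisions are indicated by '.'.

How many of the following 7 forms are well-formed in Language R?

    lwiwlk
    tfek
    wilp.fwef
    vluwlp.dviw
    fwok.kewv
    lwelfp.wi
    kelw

2

lwiwlk — violates constraint (b): syllable 1 coda /wlk/ has 3 consonants (> 2) → ill-formed
tfek — σ1 onset /tf/ (1→2 rises), coda /k/ ok → well-formed
wilp.fwef — σ1 onset /w/, coda /lp/ (4→1 falls) ok; σ2 onset /fw/ (2→5 rises), coda /f/ ok → well-formed
vluwlp.dviw — violates constraint (b): syllable 1 coda /wlp/ has 3 consonants (> 2) → ill-formed
fwok.kewv — violates constraint (e): adjacent identical consonants /kk/ → ill-formed
lwelfp.wi — violates constraint (b): syllable 1 coda /lfp/ has 3 consonants (> 2) → ill-formed
kelw — violates constraint (c): syllable 1 coda /lw/: /l/ (liquid, 4) → /w/ (glide, 5) does not fall → ill-formed
Well-formed: tfek, wilp.fwef → 2.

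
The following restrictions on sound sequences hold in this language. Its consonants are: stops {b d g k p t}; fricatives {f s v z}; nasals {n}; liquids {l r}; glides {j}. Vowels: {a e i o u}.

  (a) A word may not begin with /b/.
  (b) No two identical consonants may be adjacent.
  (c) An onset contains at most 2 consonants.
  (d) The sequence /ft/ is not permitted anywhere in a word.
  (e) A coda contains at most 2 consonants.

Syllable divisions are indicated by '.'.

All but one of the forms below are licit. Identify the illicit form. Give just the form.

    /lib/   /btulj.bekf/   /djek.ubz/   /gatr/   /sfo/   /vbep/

/lib/ — σ1 onset /l/, coda /b/ ok → licit
/btulj.bekf/ — violates constraint (a): word begins with /b/ → illicit
/djek.ubz/ — σ1 onset /dj/ (2C), coda /k/ ok; σ2 onset /∅/, coda /bz/ (2C) ok → licit
/gatr/ — σ1 onset /g/, coda /tr/ (2C) ok → licit
/sfo/ — σ1 onset /sf/ (2C), coda /∅/ ok → licit
/vbep/ — σ1 onset /vb/ (2C), coda /p/ ok → licit

/btulj.bekf/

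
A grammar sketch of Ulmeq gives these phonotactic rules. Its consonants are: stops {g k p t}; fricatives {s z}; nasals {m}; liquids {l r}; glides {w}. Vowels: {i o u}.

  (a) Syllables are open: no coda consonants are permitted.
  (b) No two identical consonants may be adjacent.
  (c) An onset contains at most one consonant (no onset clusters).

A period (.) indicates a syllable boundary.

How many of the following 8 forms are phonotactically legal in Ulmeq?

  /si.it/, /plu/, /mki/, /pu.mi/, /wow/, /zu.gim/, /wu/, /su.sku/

2

/si.it/ — violates constraint (a): syllable 2 coda /t/ has 1 consonant (> 0) → phonotactically illegal
/plu/ — violates constraint (c): syllable 1 onset /pl/ has 2 consonants (> 1) → phonotactically illegal
/mki/ — violates constraint (c): syllable 1 onset /mk/ has 2 consonants (> 1) → phonotactically illegal
/pu.mi/ — σ1 onset /p/, coda /∅/ ok; σ2 onset /m/, coda /∅/ ok → phonotactically legal
/wow/ — violates constraint (a): syllable 1 coda /w/ has 1 consonant (> 0) → phonotactically illegal
/zu.gim/ — violates constraint (a): syllable 2 coda /m/ has 1 consonant (> 0) → phonotactically illegal
/wu/ — σ1 onset /w/, coda /∅/ ok → phonotactically legal
/su.sku/ — violates constraint (c): syllable 2 onset /sk/ has 2 consonants (> 1) → phonotactically illegal
Phonotactically legal: /pu.mi/, /wu/ → 2.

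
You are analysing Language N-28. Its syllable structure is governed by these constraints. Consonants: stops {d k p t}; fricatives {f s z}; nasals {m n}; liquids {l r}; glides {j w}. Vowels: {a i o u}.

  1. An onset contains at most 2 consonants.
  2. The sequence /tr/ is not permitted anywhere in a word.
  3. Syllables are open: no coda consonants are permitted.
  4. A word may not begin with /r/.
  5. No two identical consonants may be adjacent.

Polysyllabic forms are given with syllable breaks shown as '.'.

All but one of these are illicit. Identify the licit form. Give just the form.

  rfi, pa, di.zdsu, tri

rfi — violates constraint 4: word begins with /r/ → illicit
pa — σ1 onset /p/, coda /∅/ ok → licit
di.zdsu — violates constraint 1: syllable 2 onset /zds/ has 3 consonants (> 2) → illicit
tri — violates constraint 2: contains banned sequence /tr/ → illicit

pa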